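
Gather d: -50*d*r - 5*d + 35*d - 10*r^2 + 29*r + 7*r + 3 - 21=d*(30 - 50*r) - 10*r^2 + 36*r - 18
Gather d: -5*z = -5*z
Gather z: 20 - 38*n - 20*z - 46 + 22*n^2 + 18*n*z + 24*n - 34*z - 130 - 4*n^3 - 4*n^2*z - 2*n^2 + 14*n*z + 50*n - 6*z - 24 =-4*n^3 + 20*n^2 + 36*n + z*(-4*n^2 + 32*n - 60) - 180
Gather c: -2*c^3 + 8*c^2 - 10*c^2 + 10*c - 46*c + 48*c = -2*c^3 - 2*c^2 + 12*c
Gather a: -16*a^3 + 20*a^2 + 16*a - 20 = -16*a^3 + 20*a^2 + 16*a - 20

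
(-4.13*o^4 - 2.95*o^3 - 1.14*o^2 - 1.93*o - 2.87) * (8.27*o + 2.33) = -34.1551*o^5 - 34.0194*o^4 - 16.3013*o^3 - 18.6173*o^2 - 28.2318*o - 6.6871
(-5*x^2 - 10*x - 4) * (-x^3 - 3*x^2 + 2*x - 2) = 5*x^5 + 25*x^4 + 24*x^3 + 2*x^2 + 12*x + 8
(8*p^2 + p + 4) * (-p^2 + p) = -8*p^4 + 7*p^3 - 3*p^2 + 4*p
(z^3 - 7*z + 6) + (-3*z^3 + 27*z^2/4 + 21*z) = -2*z^3 + 27*z^2/4 + 14*z + 6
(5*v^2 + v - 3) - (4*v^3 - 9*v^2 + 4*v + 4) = -4*v^3 + 14*v^2 - 3*v - 7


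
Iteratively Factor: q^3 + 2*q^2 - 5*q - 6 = (q + 1)*(q^2 + q - 6) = (q + 1)*(q + 3)*(q - 2)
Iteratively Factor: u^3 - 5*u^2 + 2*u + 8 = (u - 2)*(u^2 - 3*u - 4) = (u - 4)*(u - 2)*(u + 1)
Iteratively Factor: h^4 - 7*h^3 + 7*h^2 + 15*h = (h - 5)*(h^3 - 2*h^2 - 3*h) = (h - 5)*(h + 1)*(h^2 - 3*h) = h*(h - 5)*(h + 1)*(h - 3)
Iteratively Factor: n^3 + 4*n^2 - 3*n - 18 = (n + 3)*(n^2 + n - 6) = (n - 2)*(n + 3)*(n + 3)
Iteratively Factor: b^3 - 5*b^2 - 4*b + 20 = (b + 2)*(b^2 - 7*b + 10) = (b - 5)*(b + 2)*(b - 2)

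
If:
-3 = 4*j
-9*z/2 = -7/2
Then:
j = -3/4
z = 7/9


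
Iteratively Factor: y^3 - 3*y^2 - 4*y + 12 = (y + 2)*(y^2 - 5*y + 6) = (y - 3)*(y + 2)*(y - 2)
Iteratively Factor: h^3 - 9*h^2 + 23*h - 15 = (h - 5)*(h^2 - 4*h + 3) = (h - 5)*(h - 1)*(h - 3)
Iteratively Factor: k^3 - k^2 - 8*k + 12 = (k - 2)*(k^2 + k - 6) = (k - 2)*(k + 3)*(k - 2)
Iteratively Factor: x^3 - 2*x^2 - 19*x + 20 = (x - 5)*(x^2 + 3*x - 4) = (x - 5)*(x + 4)*(x - 1)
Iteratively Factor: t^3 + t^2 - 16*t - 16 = (t + 4)*(t^2 - 3*t - 4) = (t - 4)*(t + 4)*(t + 1)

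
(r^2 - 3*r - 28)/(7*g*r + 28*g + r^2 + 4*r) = (r - 7)/(7*g + r)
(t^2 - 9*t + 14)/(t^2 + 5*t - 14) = (t - 7)/(t + 7)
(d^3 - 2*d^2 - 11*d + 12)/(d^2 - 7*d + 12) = (d^2 + 2*d - 3)/(d - 3)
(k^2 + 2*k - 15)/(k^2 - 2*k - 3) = (k + 5)/(k + 1)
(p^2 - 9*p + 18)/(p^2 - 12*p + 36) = (p - 3)/(p - 6)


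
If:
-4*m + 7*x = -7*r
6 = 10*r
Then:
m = 7*x/4 + 21/20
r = 3/5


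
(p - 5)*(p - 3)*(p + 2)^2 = p^4 - 4*p^3 - 13*p^2 + 28*p + 60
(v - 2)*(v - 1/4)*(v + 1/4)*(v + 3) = v^4 + v^3 - 97*v^2/16 - v/16 + 3/8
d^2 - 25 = (d - 5)*(d + 5)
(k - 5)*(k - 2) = k^2 - 7*k + 10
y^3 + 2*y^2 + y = y*(y + 1)^2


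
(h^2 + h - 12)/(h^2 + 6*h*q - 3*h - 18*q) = (h + 4)/(h + 6*q)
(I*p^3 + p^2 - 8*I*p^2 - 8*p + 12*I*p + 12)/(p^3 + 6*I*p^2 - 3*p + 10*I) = I*(p^2 - 8*p + 12)/(p^2 + 7*I*p - 10)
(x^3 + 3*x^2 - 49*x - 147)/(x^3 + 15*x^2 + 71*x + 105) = (x - 7)/(x + 5)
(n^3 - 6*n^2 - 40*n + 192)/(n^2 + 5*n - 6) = (n^2 - 12*n + 32)/(n - 1)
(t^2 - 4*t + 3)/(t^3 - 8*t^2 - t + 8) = (t - 3)/(t^2 - 7*t - 8)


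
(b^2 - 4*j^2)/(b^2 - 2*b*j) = (b + 2*j)/b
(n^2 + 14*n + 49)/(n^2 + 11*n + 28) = (n + 7)/(n + 4)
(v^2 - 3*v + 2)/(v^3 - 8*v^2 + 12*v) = (v - 1)/(v*(v - 6))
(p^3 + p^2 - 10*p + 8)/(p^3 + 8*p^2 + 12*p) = (p^3 + p^2 - 10*p + 8)/(p*(p^2 + 8*p + 12))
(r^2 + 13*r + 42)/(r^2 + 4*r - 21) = (r + 6)/(r - 3)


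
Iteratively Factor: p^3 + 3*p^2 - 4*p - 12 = (p + 2)*(p^2 + p - 6) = (p + 2)*(p + 3)*(p - 2)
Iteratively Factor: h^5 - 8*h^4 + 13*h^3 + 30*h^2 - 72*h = (h - 4)*(h^4 - 4*h^3 - 3*h^2 + 18*h) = h*(h - 4)*(h^3 - 4*h^2 - 3*h + 18) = h*(h - 4)*(h - 3)*(h^2 - h - 6) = h*(h - 4)*(h - 3)^2*(h + 2)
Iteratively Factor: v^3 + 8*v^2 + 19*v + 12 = (v + 1)*(v^2 + 7*v + 12) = (v + 1)*(v + 3)*(v + 4)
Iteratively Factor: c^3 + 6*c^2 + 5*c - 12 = (c + 3)*(c^2 + 3*c - 4) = (c - 1)*(c + 3)*(c + 4)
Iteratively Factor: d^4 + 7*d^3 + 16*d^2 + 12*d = (d + 3)*(d^3 + 4*d^2 + 4*d) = (d + 2)*(d + 3)*(d^2 + 2*d) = (d + 2)^2*(d + 3)*(d)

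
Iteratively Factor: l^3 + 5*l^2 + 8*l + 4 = (l + 1)*(l^2 + 4*l + 4) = (l + 1)*(l + 2)*(l + 2)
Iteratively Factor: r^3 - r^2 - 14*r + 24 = (r + 4)*(r^2 - 5*r + 6) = (r - 2)*(r + 4)*(r - 3)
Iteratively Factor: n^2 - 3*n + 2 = (n - 2)*(n - 1)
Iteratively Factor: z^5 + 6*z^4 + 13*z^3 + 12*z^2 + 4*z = (z + 1)*(z^4 + 5*z^3 + 8*z^2 + 4*z) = z*(z + 1)*(z^3 + 5*z^2 + 8*z + 4) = z*(z + 1)^2*(z^2 + 4*z + 4) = z*(z + 1)^2*(z + 2)*(z + 2)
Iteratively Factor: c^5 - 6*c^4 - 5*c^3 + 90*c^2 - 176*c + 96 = (c + 4)*(c^4 - 10*c^3 + 35*c^2 - 50*c + 24) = (c - 4)*(c + 4)*(c^3 - 6*c^2 + 11*c - 6) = (c - 4)*(c - 3)*(c + 4)*(c^2 - 3*c + 2) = (c - 4)*(c - 3)*(c - 1)*(c + 4)*(c - 2)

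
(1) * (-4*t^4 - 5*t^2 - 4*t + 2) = -4*t^4 - 5*t^2 - 4*t + 2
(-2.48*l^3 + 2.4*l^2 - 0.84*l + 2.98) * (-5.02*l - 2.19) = 12.4496*l^4 - 6.6168*l^3 - 1.0392*l^2 - 13.12*l - 6.5262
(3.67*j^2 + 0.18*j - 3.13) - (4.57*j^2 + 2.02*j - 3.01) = -0.9*j^2 - 1.84*j - 0.12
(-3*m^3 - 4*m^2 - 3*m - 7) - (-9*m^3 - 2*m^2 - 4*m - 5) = 6*m^3 - 2*m^2 + m - 2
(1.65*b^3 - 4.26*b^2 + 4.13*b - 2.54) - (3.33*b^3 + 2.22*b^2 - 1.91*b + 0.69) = -1.68*b^3 - 6.48*b^2 + 6.04*b - 3.23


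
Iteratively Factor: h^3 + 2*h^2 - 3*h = (h + 3)*(h^2 - h) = (h - 1)*(h + 3)*(h)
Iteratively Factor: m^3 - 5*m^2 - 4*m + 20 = (m + 2)*(m^2 - 7*m + 10) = (m - 5)*(m + 2)*(m - 2)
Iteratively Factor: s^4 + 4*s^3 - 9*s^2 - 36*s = (s + 3)*(s^3 + s^2 - 12*s) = (s + 3)*(s + 4)*(s^2 - 3*s) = s*(s + 3)*(s + 4)*(s - 3)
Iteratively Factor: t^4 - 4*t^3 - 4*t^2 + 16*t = (t - 4)*(t^3 - 4*t) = (t - 4)*(t + 2)*(t^2 - 2*t) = t*(t - 4)*(t + 2)*(t - 2)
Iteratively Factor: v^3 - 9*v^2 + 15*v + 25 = (v + 1)*(v^2 - 10*v + 25) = (v - 5)*(v + 1)*(v - 5)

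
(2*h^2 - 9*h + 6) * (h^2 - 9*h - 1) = 2*h^4 - 27*h^3 + 85*h^2 - 45*h - 6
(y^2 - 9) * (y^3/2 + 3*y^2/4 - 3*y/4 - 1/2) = y^5/2 + 3*y^4/4 - 21*y^3/4 - 29*y^2/4 + 27*y/4 + 9/2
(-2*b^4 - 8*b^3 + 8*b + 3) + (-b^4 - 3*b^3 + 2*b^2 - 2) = -3*b^4 - 11*b^3 + 2*b^2 + 8*b + 1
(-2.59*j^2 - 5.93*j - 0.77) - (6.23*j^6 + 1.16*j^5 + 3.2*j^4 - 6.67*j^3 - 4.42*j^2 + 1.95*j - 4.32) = -6.23*j^6 - 1.16*j^5 - 3.2*j^4 + 6.67*j^3 + 1.83*j^2 - 7.88*j + 3.55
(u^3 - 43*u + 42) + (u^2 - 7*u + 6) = u^3 + u^2 - 50*u + 48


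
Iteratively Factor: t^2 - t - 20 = (t - 5)*(t + 4)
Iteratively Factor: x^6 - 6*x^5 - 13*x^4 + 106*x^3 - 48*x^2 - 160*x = (x - 4)*(x^5 - 2*x^4 - 21*x^3 + 22*x^2 + 40*x) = (x - 5)*(x - 4)*(x^4 + 3*x^3 - 6*x^2 - 8*x) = (x - 5)*(x - 4)*(x - 2)*(x^3 + 5*x^2 + 4*x) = (x - 5)*(x - 4)*(x - 2)*(x + 4)*(x^2 + x) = (x - 5)*(x - 4)*(x - 2)*(x + 1)*(x + 4)*(x)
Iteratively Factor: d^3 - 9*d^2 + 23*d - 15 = (d - 1)*(d^2 - 8*d + 15) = (d - 3)*(d - 1)*(d - 5)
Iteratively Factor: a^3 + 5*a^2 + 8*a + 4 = (a + 1)*(a^2 + 4*a + 4) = (a + 1)*(a + 2)*(a + 2)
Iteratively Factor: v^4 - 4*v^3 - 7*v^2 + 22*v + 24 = (v - 3)*(v^3 - v^2 - 10*v - 8) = (v - 3)*(v + 2)*(v^2 - 3*v - 4) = (v - 3)*(v + 1)*(v + 2)*(v - 4)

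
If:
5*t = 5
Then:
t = 1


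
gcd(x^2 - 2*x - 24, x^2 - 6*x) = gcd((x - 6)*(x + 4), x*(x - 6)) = x - 6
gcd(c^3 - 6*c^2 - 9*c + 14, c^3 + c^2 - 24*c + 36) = 1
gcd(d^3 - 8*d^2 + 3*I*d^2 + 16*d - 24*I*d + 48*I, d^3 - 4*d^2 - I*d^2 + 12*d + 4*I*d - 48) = d^2 + d*(-4 + 3*I) - 12*I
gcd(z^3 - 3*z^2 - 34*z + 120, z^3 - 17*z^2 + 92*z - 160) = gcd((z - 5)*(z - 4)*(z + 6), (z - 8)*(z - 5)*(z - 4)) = z^2 - 9*z + 20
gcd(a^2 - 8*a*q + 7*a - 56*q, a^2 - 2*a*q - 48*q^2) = -a + 8*q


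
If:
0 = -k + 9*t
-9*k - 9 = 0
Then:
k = -1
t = -1/9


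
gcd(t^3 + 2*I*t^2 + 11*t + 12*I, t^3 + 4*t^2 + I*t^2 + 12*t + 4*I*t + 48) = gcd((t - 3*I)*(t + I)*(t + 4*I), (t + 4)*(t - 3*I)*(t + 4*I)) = t^2 + I*t + 12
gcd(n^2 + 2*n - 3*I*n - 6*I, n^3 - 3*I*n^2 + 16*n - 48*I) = n - 3*I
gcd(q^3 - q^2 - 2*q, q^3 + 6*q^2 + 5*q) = q^2 + q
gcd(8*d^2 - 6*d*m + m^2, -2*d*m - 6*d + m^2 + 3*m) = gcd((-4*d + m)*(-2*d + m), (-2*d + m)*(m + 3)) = 2*d - m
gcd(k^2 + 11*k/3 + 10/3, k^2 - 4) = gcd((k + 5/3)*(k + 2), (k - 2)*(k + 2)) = k + 2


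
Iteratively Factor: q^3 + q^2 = (q)*(q^2 + q) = q^2*(q + 1)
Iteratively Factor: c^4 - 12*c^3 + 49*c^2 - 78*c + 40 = (c - 5)*(c^3 - 7*c^2 + 14*c - 8) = (c - 5)*(c - 1)*(c^2 - 6*c + 8) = (c - 5)*(c - 2)*(c - 1)*(c - 4)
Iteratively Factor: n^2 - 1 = (n - 1)*(n + 1)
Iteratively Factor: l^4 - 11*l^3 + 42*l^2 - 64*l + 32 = (l - 4)*(l^3 - 7*l^2 + 14*l - 8) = (l - 4)*(l - 1)*(l^2 - 6*l + 8) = (l - 4)*(l - 2)*(l - 1)*(l - 4)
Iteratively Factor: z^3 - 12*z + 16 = (z - 2)*(z^2 + 2*z - 8) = (z - 2)^2*(z + 4)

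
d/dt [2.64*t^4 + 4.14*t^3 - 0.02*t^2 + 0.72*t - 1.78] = 10.56*t^3 + 12.42*t^2 - 0.04*t + 0.72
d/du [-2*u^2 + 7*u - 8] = 7 - 4*u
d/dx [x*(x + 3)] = 2*x + 3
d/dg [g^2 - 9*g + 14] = 2*g - 9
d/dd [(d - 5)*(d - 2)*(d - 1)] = 3*d^2 - 16*d + 17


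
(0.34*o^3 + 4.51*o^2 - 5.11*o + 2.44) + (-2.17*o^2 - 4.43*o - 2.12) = 0.34*o^3 + 2.34*o^2 - 9.54*o + 0.32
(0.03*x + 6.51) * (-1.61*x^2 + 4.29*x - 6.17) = -0.0483*x^3 - 10.3524*x^2 + 27.7428*x - 40.1667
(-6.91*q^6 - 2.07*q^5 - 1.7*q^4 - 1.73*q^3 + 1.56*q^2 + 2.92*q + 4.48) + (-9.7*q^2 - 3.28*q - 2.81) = -6.91*q^6 - 2.07*q^5 - 1.7*q^4 - 1.73*q^3 - 8.14*q^2 - 0.36*q + 1.67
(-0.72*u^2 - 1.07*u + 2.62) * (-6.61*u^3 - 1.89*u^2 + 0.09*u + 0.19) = 4.7592*u^5 + 8.4335*u^4 - 15.3607*u^3 - 5.1849*u^2 + 0.0325*u + 0.4978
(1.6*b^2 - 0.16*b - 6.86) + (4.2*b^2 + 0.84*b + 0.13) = 5.8*b^2 + 0.68*b - 6.73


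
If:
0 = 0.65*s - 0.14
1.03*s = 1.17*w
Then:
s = 0.22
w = 0.19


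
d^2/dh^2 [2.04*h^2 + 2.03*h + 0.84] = 4.08000000000000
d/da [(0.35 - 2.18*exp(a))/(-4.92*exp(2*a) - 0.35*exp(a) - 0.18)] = (-10.7256*exp(2*a) + 3.444*exp(a) + 0.5149)*exp(a)/(24.2064*exp(4*a) + 3.444*exp(3*a) + 1.8937*exp(2*a) + 0.126*exp(a) + 0.0324)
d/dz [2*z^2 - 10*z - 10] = 4*z - 10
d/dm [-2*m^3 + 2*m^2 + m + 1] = -6*m^2 + 4*m + 1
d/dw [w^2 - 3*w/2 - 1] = 2*w - 3/2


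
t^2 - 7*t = t*(t - 7)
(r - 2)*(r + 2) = r^2 - 4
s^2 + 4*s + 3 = (s + 1)*(s + 3)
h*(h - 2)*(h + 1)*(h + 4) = h^4 + 3*h^3 - 6*h^2 - 8*h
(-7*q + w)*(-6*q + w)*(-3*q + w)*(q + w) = -126*q^4 - 45*q^3*w + 65*q^2*w^2 - 15*q*w^3 + w^4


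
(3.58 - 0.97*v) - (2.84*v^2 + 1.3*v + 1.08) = -2.84*v^2 - 2.27*v + 2.5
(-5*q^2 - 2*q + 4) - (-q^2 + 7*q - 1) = -4*q^2 - 9*q + 5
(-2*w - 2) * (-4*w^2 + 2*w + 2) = 8*w^3 + 4*w^2 - 8*w - 4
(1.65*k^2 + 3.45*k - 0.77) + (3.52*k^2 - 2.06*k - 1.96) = 5.17*k^2 + 1.39*k - 2.73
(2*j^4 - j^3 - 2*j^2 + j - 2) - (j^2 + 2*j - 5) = 2*j^4 - j^3 - 3*j^2 - j + 3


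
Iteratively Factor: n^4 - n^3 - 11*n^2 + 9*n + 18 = (n - 2)*(n^3 + n^2 - 9*n - 9) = (n - 2)*(n + 3)*(n^2 - 2*n - 3) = (n - 3)*(n - 2)*(n + 3)*(n + 1)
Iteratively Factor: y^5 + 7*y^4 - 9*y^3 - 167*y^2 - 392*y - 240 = (y + 1)*(y^4 + 6*y^3 - 15*y^2 - 152*y - 240) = (y - 5)*(y + 1)*(y^3 + 11*y^2 + 40*y + 48) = (y - 5)*(y + 1)*(y + 4)*(y^2 + 7*y + 12) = (y - 5)*(y + 1)*(y + 3)*(y + 4)*(y + 4)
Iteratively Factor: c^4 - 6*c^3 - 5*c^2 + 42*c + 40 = (c - 5)*(c^3 - c^2 - 10*c - 8) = (c - 5)*(c + 2)*(c^2 - 3*c - 4) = (c - 5)*(c + 1)*(c + 2)*(c - 4)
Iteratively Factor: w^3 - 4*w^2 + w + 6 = (w - 2)*(w^2 - 2*w - 3) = (w - 3)*(w - 2)*(w + 1)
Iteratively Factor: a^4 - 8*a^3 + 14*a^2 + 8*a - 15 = (a - 5)*(a^3 - 3*a^2 - a + 3) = (a - 5)*(a + 1)*(a^2 - 4*a + 3) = (a - 5)*(a - 3)*(a + 1)*(a - 1)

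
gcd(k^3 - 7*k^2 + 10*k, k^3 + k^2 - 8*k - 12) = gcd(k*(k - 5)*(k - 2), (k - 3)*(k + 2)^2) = 1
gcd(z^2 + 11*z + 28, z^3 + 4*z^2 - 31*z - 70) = z + 7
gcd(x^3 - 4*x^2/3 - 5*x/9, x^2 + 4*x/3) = x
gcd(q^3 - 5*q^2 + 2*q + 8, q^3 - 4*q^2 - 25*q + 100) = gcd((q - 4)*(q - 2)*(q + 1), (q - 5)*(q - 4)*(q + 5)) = q - 4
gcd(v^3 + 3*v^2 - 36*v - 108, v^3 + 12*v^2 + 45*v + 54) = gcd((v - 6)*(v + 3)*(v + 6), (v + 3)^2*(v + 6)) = v^2 + 9*v + 18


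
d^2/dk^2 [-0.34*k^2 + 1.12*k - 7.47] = -0.680000000000000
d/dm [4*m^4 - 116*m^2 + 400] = 16*m^3 - 232*m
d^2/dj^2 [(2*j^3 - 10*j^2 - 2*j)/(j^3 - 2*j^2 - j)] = 12*(-j^3 - 3*j + 2)/(j^6 - 6*j^5 + 9*j^4 + 4*j^3 - 9*j^2 - 6*j - 1)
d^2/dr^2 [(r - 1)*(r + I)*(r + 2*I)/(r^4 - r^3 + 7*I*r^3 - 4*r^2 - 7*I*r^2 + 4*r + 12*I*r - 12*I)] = 2*(r^3 + 3*I*r^2 - 33*r - 61*I)/(r^6 + 15*I*r^5 - 57*r^4 + 55*I*r^3 - 342*r^2 + 540*I*r + 216)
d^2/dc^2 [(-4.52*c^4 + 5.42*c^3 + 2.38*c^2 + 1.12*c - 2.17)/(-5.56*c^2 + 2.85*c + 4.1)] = (279.458944*c^6 - 429.74352*c^5 - 397.945319999999*c^4 + 365.229235999999*c^3 + 608.746392*c^2 - 906.16524*c + 80.34509)/(171.879616*c^6 - 264.31128*c^5 - 244.75398*c^4 + 366.662475*c^3 + 180.48405*c^2 - 143.7255*c - 68.921)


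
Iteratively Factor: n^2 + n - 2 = (n - 1)*(n + 2)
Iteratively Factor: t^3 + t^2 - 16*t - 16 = (t + 4)*(t^2 - 3*t - 4) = (t + 1)*(t + 4)*(t - 4)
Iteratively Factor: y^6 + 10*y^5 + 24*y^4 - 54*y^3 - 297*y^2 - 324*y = (y + 3)*(y^5 + 7*y^4 + 3*y^3 - 63*y^2 - 108*y) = (y - 3)*(y + 3)*(y^4 + 10*y^3 + 33*y^2 + 36*y) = y*(y - 3)*(y + 3)*(y^3 + 10*y^2 + 33*y + 36) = y*(y - 3)*(y + 3)^2*(y^2 + 7*y + 12) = y*(y - 3)*(y + 3)^3*(y + 4)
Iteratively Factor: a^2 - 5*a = (a - 5)*(a)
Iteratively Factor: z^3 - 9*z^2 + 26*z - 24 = (z - 3)*(z^2 - 6*z + 8) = (z - 4)*(z - 3)*(z - 2)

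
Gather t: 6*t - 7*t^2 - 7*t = -7*t^2 - t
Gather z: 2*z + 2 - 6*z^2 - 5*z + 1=-6*z^2 - 3*z + 3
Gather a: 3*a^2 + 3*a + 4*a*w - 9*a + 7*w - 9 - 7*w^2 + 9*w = 3*a^2 + a*(4*w - 6) - 7*w^2 + 16*w - 9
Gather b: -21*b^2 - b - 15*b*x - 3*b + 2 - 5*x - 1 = -21*b^2 + b*(-15*x - 4) - 5*x + 1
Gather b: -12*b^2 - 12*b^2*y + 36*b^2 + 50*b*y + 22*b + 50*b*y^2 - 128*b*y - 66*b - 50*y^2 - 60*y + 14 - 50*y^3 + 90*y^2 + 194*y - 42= b^2*(24 - 12*y) + b*(50*y^2 - 78*y - 44) - 50*y^3 + 40*y^2 + 134*y - 28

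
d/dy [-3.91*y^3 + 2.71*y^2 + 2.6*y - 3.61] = -11.73*y^2 + 5.42*y + 2.6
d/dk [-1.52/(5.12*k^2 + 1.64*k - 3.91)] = (15.5648*k + 2.4928)/(5.12*k^2 + 1.64*k - 3.91)^2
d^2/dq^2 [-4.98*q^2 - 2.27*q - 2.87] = -9.96000000000000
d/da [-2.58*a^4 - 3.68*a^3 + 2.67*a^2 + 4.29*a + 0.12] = -10.32*a^3 - 11.04*a^2 + 5.34*a + 4.29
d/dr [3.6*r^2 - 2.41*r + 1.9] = 7.2*r - 2.41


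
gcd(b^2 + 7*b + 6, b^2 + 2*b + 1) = b + 1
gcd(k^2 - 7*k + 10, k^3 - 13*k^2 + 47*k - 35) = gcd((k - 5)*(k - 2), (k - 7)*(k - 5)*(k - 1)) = k - 5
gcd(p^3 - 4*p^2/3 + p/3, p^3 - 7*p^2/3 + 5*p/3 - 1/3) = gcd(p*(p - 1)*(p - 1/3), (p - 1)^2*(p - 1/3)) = p^2 - 4*p/3 + 1/3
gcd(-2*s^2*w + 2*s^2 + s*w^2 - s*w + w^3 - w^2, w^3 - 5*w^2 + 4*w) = w - 1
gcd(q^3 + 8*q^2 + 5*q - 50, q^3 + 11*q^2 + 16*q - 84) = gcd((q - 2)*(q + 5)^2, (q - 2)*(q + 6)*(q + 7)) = q - 2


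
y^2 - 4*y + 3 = (y - 3)*(y - 1)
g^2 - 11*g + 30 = (g - 6)*(g - 5)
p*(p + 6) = p^2 + 6*p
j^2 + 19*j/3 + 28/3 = (j + 7/3)*(j + 4)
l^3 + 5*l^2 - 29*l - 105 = (l - 5)*(l + 3)*(l + 7)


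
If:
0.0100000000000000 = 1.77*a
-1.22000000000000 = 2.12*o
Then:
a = 0.01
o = -0.58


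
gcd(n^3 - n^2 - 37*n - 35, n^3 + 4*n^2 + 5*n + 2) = n + 1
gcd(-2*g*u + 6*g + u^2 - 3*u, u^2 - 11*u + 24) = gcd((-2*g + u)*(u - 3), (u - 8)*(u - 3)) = u - 3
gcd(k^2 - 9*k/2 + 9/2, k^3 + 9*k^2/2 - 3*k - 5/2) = 1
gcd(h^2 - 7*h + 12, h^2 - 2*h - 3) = h - 3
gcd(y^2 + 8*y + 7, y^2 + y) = y + 1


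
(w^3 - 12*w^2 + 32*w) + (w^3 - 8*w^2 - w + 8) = 2*w^3 - 20*w^2 + 31*w + 8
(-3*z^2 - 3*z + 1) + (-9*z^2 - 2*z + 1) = -12*z^2 - 5*z + 2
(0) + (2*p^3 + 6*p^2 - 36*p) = 2*p^3 + 6*p^2 - 36*p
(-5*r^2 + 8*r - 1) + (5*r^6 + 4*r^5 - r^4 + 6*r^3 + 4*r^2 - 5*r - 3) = 5*r^6 + 4*r^5 - r^4 + 6*r^3 - r^2 + 3*r - 4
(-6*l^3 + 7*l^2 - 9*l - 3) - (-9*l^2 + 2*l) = -6*l^3 + 16*l^2 - 11*l - 3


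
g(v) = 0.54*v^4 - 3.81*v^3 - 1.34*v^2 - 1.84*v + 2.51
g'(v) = 2.16*v^3 - 11.43*v^2 - 2.68*v - 1.84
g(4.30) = -148.49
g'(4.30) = -52.97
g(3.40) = -96.82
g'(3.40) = -58.19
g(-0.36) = 3.19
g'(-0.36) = -2.46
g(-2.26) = 57.89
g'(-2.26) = -79.10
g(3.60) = -108.54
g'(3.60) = -58.84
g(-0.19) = 2.84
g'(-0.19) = -1.76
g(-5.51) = 1107.06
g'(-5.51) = -695.42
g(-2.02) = 41.15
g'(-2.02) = -60.87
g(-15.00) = 39924.86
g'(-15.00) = -9823.39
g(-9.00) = 6230.96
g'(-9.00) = -2478.19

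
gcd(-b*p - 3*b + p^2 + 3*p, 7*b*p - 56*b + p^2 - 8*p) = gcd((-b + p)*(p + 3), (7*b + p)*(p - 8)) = 1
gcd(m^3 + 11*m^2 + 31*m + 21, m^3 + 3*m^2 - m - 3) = m^2 + 4*m + 3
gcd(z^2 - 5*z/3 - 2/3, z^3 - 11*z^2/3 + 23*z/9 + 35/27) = z + 1/3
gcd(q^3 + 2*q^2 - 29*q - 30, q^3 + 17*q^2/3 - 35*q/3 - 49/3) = q + 1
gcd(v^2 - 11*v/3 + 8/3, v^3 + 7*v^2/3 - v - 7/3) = v - 1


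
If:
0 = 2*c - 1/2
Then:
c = 1/4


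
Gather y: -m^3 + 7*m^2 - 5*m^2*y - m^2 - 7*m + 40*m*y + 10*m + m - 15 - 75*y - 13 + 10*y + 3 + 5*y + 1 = -m^3 + 6*m^2 + 4*m + y*(-5*m^2 + 40*m - 60) - 24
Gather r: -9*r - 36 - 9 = -9*r - 45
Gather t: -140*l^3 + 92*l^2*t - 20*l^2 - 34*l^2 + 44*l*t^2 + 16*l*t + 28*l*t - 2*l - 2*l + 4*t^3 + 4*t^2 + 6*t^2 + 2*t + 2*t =-140*l^3 - 54*l^2 - 4*l + 4*t^3 + t^2*(44*l + 10) + t*(92*l^2 + 44*l + 4)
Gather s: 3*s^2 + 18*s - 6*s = 3*s^2 + 12*s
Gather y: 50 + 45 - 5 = 90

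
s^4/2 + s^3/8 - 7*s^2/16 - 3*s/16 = s*(s/2 + 1/4)*(s - 1)*(s + 3/4)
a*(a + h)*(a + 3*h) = a^3 + 4*a^2*h + 3*a*h^2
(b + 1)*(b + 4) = b^2 + 5*b + 4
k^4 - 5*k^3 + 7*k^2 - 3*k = k*(k - 3)*(k - 1)^2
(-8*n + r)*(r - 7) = -8*n*r + 56*n + r^2 - 7*r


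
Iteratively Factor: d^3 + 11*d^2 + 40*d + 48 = (d + 4)*(d^2 + 7*d + 12) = (d + 4)^2*(d + 3)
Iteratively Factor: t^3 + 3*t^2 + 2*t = (t + 2)*(t^2 + t) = (t + 1)*(t + 2)*(t)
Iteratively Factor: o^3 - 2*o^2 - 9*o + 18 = (o + 3)*(o^2 - 5*o + 6) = (o - 2)*(o + 3)*(o - 3)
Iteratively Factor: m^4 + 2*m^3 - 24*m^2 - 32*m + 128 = (m + 4)*(m^3 - 2*m^2 - 16*m + 32) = (m - 4)*(m + 4)*(m^2 + 2*m - 8) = (m - 4)*(m - 2)*(m + 4)*(m + 4)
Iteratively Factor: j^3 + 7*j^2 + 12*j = (j + 3)*(j^2 + 4*j) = j*(j + 3)*(j + 4)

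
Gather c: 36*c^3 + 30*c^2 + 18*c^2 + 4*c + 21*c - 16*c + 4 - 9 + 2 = 36*c^3 + 48*c^2 + 9*c - 3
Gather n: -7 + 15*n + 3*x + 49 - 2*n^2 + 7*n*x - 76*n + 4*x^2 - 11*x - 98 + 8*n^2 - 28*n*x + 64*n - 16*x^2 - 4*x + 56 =6*n^2 + n*(3 - 21*x) - 12*x^2 - 12*x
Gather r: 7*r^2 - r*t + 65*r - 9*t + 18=7*r^2 + r*(65 - t) - 9*t + 18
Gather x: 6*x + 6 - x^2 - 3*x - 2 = -x^2 + 3*x + 4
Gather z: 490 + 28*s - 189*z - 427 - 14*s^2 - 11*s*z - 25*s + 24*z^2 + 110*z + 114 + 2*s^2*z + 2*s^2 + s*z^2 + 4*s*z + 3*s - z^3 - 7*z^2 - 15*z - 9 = -12*s^2 + 6*s - z^3 + z^2*(s + 17) + z*(2*s^2 - 7*s - 94) + 168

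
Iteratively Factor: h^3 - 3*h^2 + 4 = (h + 1)*(h^2 - 4*h + 4) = (h - 2)*(h + 1)*(h - 2)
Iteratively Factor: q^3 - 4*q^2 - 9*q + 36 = (q - 4)*(q^2 - 9) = (q - 4)*(q - 3)*(q + 3)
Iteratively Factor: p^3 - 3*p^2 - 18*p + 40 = (p - 2)*(p^2 - p - 20) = (p - 2)*(p + 4)*(p - 5)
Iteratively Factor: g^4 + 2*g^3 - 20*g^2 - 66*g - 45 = (g - 5)*(g^3 + 7*g^2 + 15*g + 9) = (g - 5)*(g + 1)*(g^2 + 6*g + 9) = (g - 5)*(g + 1)*(g + 3)*(g + 3)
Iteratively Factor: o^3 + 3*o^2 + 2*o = (o)*(o^2 + 3*o + 2) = o*(o + 1)*(o + 2)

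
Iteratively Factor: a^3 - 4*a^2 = (a - 4)*(a^2) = a*(a - 4)*(a)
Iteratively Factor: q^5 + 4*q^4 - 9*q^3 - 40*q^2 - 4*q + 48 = (q + 2)*(q^4 + 2*q^3 - 13*q^2 - 14*q + 24) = (q - 1)*(q + 2)*(q^3 + 3*q^2 - 10*q - 24) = (q - 1)*(q + 2)^2*(q^2 + q - 12) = (q - 3)*(q - 1)*(q + 2)^2*(q + 4)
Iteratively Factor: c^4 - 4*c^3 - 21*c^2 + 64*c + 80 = (c + 1)*(c^3 - 5*c^2 - 16*c + 80) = (c + 1)*(c + 4)*(c^2 - 9*c + 20) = (c - 4)*(c + 1)*(c + 4)*(c - 5)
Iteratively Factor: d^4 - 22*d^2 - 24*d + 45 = (d - 5)*(d^3 + 5*d^2 + 3*d - 9) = (d - 5)*(d + 3)*(d^2 + 2*d - 3) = (d - 5)*(d + 3)^2*(d - 1)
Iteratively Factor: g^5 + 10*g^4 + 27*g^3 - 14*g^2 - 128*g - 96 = (g - 2)*(g^4 + 12*g^3 + 51*g^2 + 88*g + 48) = (g - 2)*(g + 4)*(g^3 + 8*g^2 + 19*g + 12) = (g - 2)*(g + 3)*(g + 4)*(g^2 + 5*g + 4) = (g - 2)*(g + 3)*(g + 4)^2*(g + 1)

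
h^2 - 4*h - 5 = (h - 5)*(h + 1)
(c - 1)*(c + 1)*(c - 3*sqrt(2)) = c^3 - 3*sqrt(2)*c^2 - c + 3*sqrt(2)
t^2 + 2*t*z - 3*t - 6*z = (t - 3)*(t + 2*z)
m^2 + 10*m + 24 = (m + 4)*(m + 6)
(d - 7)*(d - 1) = d^2 - 8*d + 7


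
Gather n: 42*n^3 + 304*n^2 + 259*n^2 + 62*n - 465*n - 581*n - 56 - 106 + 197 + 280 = 42*n^3 + 563*n^2 - 984*n + 315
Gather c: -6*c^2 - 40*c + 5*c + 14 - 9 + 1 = -6*c^2 - 35*c + 6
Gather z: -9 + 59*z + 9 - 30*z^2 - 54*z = -30*z^2 + 5*z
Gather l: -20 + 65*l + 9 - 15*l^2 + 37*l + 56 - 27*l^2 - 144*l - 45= -42*l^2 - 42*l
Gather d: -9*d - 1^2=-9*d - 1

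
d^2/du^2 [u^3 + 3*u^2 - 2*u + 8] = 6*u + 6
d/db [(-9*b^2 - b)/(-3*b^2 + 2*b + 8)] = (-21*b^2 - 144*b - 8)/(9*b^4 - 12*b^3 - 44*b^2 + 32*b + 64)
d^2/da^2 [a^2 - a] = 2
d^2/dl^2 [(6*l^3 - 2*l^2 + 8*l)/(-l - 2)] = 12*(-l^3 - 6*l^2 - 12*l + 4)/(l^3 + 6*l^2 + 12*l + 8)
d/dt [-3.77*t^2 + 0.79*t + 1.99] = 0.79 - 7.54*t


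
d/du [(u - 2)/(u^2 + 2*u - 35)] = (u^2 + 2*u - 2*(u - 2)*(u + 1) - 35)/(u^2 + 2*u - 35)^2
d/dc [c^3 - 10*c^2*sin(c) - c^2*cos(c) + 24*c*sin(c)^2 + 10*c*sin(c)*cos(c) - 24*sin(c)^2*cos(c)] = c^2*sin(c) - 10*c^2*cos(c) + 3*c^2 - 20*c*sin(c) + 24*c*sin(2*c) - 2*c*cos(c) + 10*c*cos(2*c) + 6*sin(c) + 5*sin(2*c) - 18*sin(3*c) - 12*cos(2*c) + 12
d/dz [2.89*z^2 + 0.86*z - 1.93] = 5.78*z + 0.86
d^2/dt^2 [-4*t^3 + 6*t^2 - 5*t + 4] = 12 - 24*t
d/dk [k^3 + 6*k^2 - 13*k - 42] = 3*k^2 + 12*k - 13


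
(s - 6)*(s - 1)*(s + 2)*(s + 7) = s^4 + 2*s^3 - 43*s^2 - 44*s + 84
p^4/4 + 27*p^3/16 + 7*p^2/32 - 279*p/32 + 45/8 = (p/4 + 1)*(p - 3/2)*(p - 3/4)*(p + 5)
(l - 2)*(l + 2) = l^2 - 4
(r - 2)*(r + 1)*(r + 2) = r^3 + r^2 - 4*r - 4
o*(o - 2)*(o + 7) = o^3 + 5*o^2 - 14*o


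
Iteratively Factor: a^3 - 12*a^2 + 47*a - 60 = (a - 3)*(a^2 - 9*a + 20) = (a - 4)*(a - 3)*(a - 5)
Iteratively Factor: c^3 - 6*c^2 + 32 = (c - 4)*(c^2 - 2*c - 8) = (c - 4)^2*(c + 2)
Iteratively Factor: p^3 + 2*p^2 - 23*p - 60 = (p + 3)*(p^2 - p - 20) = (p + 3)*(p + 4)*(p - 5)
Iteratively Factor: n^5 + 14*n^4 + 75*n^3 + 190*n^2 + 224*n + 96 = (n + 1)*(n^4 + 13*n^3 + 62*n^2 + 128*n + 96) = (n + 1)*(n + 4)*(n^3 + 9*n^2 + 26*n + 24) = (n + 1)*(n + 3)*(n + 4)*(n^2 + 6*n + 8) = (n + 1)*(n + 2)*(n + 3)*(n + 4)*(n + 4)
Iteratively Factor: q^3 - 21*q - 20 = (q - 5)*(q^2 + 5*q + 4) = (q - 5)*(q + 1)*(q + 4)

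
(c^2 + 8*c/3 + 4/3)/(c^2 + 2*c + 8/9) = 3*(c + 2)/(3*c + 4)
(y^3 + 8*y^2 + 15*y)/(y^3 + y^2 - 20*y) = (y + 3)/(y - 4)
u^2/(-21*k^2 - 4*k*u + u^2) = u^2/(-21*k^2 - 4*k*u + u^2)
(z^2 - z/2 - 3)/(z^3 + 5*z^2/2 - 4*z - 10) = (2*z + 3)/(2*z^2 + 9*z + 10)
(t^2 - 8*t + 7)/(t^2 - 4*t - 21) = (t - 1)/(t + 3)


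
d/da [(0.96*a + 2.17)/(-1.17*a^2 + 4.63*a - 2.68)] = (1.1232*a^2 + 5.0778*a - 12.6199)/(1.3689*a^4 - 10.8342*a^3 + 27.7081*a^2 - 24.8168*a + 7.1824)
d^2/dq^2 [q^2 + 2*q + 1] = 2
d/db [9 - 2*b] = -2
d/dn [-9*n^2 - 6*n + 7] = -18*n - 6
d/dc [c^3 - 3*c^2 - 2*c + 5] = 3*c^2 - 6*c - 2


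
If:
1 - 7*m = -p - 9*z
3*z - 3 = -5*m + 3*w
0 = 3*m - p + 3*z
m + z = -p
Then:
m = 1/16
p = 0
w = -23/24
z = -1/16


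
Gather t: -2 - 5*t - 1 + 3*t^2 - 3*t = 3*t^2 - 8*t - 3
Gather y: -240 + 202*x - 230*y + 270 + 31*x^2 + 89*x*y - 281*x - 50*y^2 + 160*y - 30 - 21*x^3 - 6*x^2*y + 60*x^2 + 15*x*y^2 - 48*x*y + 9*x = -21*x^3 + 91*x^2 - 70*x + y^2*(15*x - 50) + y*(-6*x^2 + 41*x - 70)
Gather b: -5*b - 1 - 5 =-5*b - 6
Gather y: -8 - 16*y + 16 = 8 - 16*y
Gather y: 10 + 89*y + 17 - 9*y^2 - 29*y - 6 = -9*y^2 + 60*y + 21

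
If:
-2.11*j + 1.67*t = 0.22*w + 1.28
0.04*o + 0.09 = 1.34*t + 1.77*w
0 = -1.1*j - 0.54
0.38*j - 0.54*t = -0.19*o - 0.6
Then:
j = -0.49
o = -1.79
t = 0.13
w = -0.09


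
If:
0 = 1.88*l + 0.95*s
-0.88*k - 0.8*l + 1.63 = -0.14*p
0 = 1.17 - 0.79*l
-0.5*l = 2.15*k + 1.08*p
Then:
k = 0.30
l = 1.48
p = -1.29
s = -2.93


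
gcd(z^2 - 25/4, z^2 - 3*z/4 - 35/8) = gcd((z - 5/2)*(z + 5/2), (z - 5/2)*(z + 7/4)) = z - 5/2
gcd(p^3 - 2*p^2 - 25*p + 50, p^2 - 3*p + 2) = p - 2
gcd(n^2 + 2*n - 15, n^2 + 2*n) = 1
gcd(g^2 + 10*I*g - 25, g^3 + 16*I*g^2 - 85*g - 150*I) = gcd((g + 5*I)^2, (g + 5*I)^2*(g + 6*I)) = g^2 + 10*I*g - 25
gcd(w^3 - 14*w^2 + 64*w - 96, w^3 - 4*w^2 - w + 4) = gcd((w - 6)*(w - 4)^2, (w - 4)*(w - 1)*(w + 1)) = w - 4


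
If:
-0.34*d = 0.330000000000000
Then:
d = -0.97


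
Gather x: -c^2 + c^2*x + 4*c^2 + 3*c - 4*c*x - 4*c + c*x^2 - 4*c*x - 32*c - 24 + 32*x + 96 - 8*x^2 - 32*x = 3*c^2 - 33*c + x^2*(c - 8) + x*(c^2 - 8*c) + 72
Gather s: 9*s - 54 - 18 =9*s - 72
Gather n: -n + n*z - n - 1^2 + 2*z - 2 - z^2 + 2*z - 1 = n*(z - 2) - z^2 + 4*z - 4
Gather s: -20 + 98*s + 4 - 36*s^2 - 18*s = -36*s^2 + 80*s - 16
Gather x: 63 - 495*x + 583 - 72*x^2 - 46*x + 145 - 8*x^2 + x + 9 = -80*x^2 - 540*x + 800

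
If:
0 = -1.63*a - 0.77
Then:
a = -0.47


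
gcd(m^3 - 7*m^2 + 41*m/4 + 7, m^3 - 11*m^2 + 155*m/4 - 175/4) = m - 7/2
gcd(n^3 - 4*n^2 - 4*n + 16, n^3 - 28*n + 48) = n^2 - 6*n + 8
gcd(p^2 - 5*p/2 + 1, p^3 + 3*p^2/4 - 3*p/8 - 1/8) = p - 1/2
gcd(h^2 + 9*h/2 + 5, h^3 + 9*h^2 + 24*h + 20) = h + 2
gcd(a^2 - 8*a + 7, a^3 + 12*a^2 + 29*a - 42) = a - 1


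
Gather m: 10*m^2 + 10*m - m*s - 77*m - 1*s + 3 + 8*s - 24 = 10*m^2 + m*(-s - 67) + 7*s - 21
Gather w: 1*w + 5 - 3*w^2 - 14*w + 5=-3*w^2 - 13*w + 10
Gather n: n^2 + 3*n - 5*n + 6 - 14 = n^2 - 2*n - 8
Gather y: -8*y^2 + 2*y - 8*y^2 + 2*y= -16*y^2 + 4*y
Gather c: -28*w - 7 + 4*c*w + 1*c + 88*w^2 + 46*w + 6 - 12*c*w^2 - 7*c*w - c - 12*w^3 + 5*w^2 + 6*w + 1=c*(-12*w^2 - 3*w) - 12*w^3 + 93*w^2 + 24*w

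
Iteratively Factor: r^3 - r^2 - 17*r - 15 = (r + 1)*(r^2 - 2*r - 15) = (r + 1)*(r + 3)*(r - 5)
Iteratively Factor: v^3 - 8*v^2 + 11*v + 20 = (v - 4)*(v^2 - 4*v - 5) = (v - 4)*(v + 1)*(v - 5)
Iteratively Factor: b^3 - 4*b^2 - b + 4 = (b - 1)*(b^2 - 3*b - 4) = (b - 1)*(b + 1)*(b - 4)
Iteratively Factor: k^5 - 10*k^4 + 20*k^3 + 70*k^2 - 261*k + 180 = (k - 1)*(k^4 - 9*k^3 + 11*k^2 + 81*k - 180) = (k - 4)*(k - 1)*(k^3 - 5*k^2 - 9*k + 45) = (k - 4)*(k - 3)*(k - 1)*(k^2 - 2*k - 15) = (k - 5)*(k - 4)*(k - 3)*(k - 1)*(k + 3)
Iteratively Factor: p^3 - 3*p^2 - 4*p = (p)*(p^2 - 3*p - 4) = p*(p - 4)*(p + 1)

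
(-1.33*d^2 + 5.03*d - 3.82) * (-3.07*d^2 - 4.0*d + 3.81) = 4.0831*d^4 - 10.1221*d^3 - 13.4599*d^2 + 34.4443*d - 14.5542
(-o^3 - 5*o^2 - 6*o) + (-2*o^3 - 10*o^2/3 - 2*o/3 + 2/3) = -3*o^3 - 25*o^2/3 - 20*o/3 + 2/3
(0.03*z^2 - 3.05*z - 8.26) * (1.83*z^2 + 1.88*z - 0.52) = 0.0549*z^4 - 5.5251*z^3 - 20.8654*z^2 - 13.9428*z + 4.2952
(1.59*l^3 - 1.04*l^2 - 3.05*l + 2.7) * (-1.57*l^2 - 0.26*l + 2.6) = -2.4963*l^5 + 1.2194*l^4 + 9.1929*l^3 - 6.15*l^2 - 8.632*l + 7.02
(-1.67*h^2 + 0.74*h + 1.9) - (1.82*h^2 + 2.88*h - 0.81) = -3.49*h^2 - 2.14*h + 2.71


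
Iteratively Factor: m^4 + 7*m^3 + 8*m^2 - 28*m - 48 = (m + 4)*(m^3 + 3*m^2 - 4*m - 12) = (m - 2)*(m + 4)*(m^2 + 5*m + 6) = (m - 2)*(m + 2)*(m + 4)*(m + 3)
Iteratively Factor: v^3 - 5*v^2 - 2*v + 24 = (v - 3)*(v^2 - 2*v - 8) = (v - 4)*(v - 3)*(v + 2)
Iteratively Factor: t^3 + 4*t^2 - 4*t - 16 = (t + 4)*(t^2 - 4) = (t - 2)*(t + 4)*(t + 2)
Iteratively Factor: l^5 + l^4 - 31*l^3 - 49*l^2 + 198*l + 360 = (l + 2)*(l^4 - l^3 - 29*l^2 + 9*l + 180) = (l - 3)*(l + 2)*(l^3 + 2*l^2 - 23*l - 60) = (l - 5)*(l - 3)*(l + 2)*(l^2 + 7*l + 12) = (l - 5)*(l - 3)*(l + 2)*(l + 3)*(l + 4)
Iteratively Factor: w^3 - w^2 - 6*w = (w - 3)*(w^2 + 2*w) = w*(w - 3)*(w + 2)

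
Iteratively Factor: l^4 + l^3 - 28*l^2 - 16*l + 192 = (l - 4)*(l^3 + 5*l^2 - 8*l - 48) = (l - 4)*(l - 3)*(l^2 + 8*l + 16) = (l - 4)*(l - 3)*(l + 4)*(l + 4)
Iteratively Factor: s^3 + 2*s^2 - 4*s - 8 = (s - 2)*(s^2 + 4*s + 4) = (s - 2)*(s + 2)*(s + 2)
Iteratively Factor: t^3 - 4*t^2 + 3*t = (t - 1)*(t^2 - 3*t) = t*(t - 1)*(t - 3)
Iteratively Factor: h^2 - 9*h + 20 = (h - 4)*(h - 5)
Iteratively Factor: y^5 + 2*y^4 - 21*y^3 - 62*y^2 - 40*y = (y)*(y^4 + 2*y^3 - 21*y^2 - 62*y - 40) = y*(y + 1)*(y^3 + y^2 - 22*y - 40) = y*(y + 1)*(y + 4)*(y^2 - 3*y - 10) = y*(y + 1)*(y + 2)*(y + 4)*(y - 5)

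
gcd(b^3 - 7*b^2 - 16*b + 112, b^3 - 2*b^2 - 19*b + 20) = b + 4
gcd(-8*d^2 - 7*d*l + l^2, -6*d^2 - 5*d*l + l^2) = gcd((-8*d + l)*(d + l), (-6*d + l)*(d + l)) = d + l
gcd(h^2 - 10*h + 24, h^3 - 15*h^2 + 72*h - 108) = h - 6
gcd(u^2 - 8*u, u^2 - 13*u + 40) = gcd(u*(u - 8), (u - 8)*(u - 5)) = u - 8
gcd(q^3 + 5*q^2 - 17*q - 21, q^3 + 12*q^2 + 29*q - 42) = q + 7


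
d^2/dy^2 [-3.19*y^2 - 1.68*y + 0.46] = -6.38000000000000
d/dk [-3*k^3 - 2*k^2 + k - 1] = -9*k^2 - 4*k + 1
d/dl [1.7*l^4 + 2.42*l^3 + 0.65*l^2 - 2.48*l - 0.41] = 6.8*l^3 + 7.26*l^2 + 1.3*l - 2.48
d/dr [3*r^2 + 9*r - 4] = 6*r + 9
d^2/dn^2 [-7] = 0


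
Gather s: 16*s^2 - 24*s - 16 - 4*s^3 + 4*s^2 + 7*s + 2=-4*s^3 + 20*s^2 - 17*s - 14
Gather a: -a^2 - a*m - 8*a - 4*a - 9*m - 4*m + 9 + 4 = -a^2 + a*(-m - 12) - 13*m + 13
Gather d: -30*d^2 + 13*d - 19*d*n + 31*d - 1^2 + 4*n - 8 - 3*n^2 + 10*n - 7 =-30*d^2 + d*(44 - 19*n) - 3*n^2 + 14*n - 16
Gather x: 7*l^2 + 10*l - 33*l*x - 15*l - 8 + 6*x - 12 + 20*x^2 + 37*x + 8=7*l^2 - 5*l + 20*x^2 + x*(43 - 33*l) - 12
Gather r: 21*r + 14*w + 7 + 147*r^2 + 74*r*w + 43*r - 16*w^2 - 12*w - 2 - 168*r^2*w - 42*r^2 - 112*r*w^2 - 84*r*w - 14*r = r^2*(105 - 168*w) + r*(-112*w^2 - 10*w + 50) - 16*w^2 + 2*w + 5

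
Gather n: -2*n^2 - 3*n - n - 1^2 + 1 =-2*n^2 - 4*n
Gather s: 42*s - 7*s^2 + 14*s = -7*s^2 + 56*s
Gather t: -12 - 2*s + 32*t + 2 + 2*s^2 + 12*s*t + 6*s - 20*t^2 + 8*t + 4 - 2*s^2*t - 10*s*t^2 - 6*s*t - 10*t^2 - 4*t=2*s^2 + 4*s + t^2*(-10*s - 30) + t*(-2*s^2 + 6*s + 36) - 6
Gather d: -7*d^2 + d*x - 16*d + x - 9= -7*d^2 + d*(x - 16) + x - 9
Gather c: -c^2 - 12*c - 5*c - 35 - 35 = -c^2 - 17*c - 70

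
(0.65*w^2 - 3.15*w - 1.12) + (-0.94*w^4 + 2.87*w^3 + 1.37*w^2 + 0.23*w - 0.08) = -0.94*w^4 + 2.87*w^3 + 2.02*w^2 - 2.92*w - 1.2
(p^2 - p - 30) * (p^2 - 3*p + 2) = p^4 - 4*p^3 - 25*p^2 + 88*p - 60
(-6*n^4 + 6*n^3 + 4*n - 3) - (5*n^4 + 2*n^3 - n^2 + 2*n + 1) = -11*n^4 + 4*n^3 + n^2 + 2*n - 4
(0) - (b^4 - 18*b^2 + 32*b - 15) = -b^4 + 18*b^2 - 32*b + 15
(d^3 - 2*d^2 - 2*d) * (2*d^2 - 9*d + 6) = 2*d^5 - 13*d^4 + 20*d^3 + 6*d^2 - 12*d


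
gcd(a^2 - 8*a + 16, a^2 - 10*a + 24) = a - 4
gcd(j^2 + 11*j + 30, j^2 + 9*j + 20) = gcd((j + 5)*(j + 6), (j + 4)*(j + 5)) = j + 5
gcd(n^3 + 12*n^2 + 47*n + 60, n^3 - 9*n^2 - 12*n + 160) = n + 4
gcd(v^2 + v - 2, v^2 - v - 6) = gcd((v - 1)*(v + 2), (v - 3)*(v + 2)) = v + 2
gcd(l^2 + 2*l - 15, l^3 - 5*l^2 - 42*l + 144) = l - 3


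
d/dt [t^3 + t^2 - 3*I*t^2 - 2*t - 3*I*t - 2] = 3*t^2 + t*(2 - 6*I) - 2 - 3*I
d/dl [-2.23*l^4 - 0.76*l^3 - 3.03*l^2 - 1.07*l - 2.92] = -8.92*l^3 - 2.28*l^2 - 6.06*l - 1.07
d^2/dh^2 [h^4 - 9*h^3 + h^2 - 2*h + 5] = 12*h^2 - 54*h + 2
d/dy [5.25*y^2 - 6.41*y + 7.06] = 10.5*y - 6.41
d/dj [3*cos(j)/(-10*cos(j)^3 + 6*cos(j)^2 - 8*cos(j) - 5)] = 12*(-20*cos(j)^3 + 6*cos(j)^2 + 5)*sin(j)/(12*sin(j)^2 + 31*cos(j) + 5*cos(3*j) - 2)^2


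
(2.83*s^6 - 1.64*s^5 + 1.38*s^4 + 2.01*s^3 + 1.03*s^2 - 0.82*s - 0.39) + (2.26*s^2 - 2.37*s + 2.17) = 2.83*s^6 - 1.64*s^5 + 1.38*s^4 + 2.01*s^3 + 3.29*s^2 - 3.19*s + 1.78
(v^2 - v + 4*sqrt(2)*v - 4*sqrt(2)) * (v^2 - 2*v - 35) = v^4 - 3*v^3 + 4*sqrt(2)*v^3 - 33*v^2 - 12*sqrt(2)*v^2 - 132*sqrt(2)*v + 35*v + 140*sqrt(2)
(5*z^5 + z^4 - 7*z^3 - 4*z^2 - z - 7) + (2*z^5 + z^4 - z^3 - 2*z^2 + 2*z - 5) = 7*z^5 + 2*z^4 - 8*z^3 - 6*z^2 + z - 12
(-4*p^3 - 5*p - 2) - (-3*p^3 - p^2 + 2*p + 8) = -p^3 + p^2 - 7*p - 10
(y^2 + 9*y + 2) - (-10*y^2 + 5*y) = 11*y^2 + 4*y + 2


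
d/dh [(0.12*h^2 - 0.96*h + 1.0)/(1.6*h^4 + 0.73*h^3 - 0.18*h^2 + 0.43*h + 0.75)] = (-0.384*h^5 + 4.5204*h^4 - 4.9984*h^3 - 2.3112*h^2 + 0.54*h - 1.15)/(2.56*h^8 + 2.336*h^7 - 0.0431*h^6 + 1.1132*h^5 + 3.0602*h^4 + 0.9402*h^3 - 0.0851*h^2 + 0.645*h + 0.5625)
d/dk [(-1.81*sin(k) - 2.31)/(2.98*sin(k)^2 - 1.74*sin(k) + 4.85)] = (5.3938*sin(k)^2 + 13.7676*sin(k) - 12.7979)*cos(k)/(8.8804*sin(k)^4 - 10.3704*sin(k)^3 + 31.9336*sin(k)^2 - 16.878*sin(k) + 23.5225)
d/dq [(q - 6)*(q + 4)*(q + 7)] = 3*q^2 + 10*q - 38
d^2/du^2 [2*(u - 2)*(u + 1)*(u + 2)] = 12*u + 4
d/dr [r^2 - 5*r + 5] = 2*r - 5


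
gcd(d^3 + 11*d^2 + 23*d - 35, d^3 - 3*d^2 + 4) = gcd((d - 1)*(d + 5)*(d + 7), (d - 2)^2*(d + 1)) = 1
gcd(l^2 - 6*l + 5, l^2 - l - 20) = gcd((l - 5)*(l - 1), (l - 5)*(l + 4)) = l - 5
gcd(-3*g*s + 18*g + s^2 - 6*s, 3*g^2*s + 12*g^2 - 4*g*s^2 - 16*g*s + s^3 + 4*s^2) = -3*g + s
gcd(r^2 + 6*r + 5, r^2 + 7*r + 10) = r + 5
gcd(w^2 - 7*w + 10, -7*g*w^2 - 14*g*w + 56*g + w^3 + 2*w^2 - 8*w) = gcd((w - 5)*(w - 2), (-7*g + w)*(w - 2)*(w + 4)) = w - 2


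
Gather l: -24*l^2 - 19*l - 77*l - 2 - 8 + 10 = -24*l^2 - 96*l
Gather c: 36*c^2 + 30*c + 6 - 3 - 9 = 36*c^2 + 30*c - 6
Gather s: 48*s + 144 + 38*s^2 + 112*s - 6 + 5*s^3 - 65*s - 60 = 5*s^3 + 38*s^2 + 95*s + 78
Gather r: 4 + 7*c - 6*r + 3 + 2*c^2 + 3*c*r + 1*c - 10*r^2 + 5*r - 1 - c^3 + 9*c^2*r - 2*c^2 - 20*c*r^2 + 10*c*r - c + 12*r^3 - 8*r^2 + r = -c^3 + 7*c + 12*r^3 + r^2*(-20*c - 18) + r*(9*c^2 + 13*c) + 6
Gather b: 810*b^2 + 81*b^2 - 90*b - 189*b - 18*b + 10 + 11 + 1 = 891*b^2 - 297*b + 22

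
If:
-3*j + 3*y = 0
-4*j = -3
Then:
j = 3/4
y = 3/4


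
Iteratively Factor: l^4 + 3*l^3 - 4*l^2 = (l)*(l^3 + 3*l^2 - 4*l) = l^2*(l^2 + 3*l - 4) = l^2*(l - 1)*(l + 4)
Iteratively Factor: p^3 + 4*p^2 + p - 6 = (p + 3)*(p^2 + p - 2) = (p - 1)*(p + 3)*(p + 2)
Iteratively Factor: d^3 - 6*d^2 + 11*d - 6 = (d - 3)*(d^2 - 3*d + 2) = (d - 3)*(d - 1)*(d - 2)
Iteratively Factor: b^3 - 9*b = (b)*(b^2 - 9) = b*(b - 3)*(b + 3)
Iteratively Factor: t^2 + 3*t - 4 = (t - 1)*(t + 4)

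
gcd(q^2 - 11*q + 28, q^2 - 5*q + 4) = q - 4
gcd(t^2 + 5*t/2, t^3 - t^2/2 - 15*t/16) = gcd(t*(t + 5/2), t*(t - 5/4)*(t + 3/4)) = t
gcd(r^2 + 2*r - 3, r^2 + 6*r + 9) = r + 3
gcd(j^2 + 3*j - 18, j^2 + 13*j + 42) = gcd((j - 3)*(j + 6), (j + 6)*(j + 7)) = j + 6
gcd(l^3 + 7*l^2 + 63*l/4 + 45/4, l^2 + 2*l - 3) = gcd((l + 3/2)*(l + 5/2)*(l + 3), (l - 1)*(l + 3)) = l + 3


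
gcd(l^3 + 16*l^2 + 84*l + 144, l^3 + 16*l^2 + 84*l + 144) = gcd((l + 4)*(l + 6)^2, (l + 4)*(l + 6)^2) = l^3 + 16*l^2 + 84*l + 144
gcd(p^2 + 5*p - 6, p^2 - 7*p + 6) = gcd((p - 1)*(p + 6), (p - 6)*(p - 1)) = p - 1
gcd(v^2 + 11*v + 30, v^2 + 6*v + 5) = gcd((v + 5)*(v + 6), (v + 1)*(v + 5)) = v + 5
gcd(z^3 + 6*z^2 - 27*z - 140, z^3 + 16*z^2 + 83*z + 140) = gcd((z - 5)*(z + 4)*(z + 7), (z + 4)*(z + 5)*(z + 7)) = z^2 + 11*z + 28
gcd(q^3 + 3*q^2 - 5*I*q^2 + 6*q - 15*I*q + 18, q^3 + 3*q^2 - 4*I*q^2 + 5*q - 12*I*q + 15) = q^2 + q*(3 + I) + 3*I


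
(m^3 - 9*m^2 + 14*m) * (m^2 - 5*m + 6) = m^5 - 14*m^4 + 65*m^3 - 124*m^2 + 84*m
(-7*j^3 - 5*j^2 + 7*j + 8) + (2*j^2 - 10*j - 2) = -7*j^3 - 3*j^2 - 3*j + 6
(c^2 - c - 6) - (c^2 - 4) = -c - 2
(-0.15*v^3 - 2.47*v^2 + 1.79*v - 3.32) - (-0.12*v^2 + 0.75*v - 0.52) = -0.15*v^3 - 2.35*v^2 + 1.04*v - 2.8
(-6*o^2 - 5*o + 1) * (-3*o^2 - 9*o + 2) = 18*o^4 + 69*o^3 + 30*o^2 - 19*o + 2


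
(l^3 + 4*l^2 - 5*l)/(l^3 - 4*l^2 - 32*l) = (-l^2 - 4*l + 5)/(-l^2 + 4*l + 32)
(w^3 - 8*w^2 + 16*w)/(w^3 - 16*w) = (w - 4)/(w + 4)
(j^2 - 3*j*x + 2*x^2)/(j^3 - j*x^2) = (j - 2*x)/(j*(j + x))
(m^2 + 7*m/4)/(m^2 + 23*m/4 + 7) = m/(m + 4)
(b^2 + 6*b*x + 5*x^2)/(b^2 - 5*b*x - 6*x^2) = (-b - 5*x)/(-b + 6*x)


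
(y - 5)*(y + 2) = y^2 - 3*y - 10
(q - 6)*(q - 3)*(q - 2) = q^3 - 11*q^2 + 36*q - 36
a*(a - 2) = a^2 - 2*a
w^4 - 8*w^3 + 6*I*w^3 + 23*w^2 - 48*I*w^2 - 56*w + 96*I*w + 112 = (w - 4)^2*(w - I)*(w + 7*I)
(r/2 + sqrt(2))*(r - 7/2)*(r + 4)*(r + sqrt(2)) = r^4/2 + r^3/4 + 3*sqrt(2)*r^3/2 - 5*r^2 + 3*sqrt(2)*r^2/4 - 21*sqrt(2)*r + r - 28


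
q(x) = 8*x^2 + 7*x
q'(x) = 16*x + 7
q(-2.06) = 19.53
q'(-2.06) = -25.96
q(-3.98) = 98.86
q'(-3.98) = -56.68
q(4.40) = 185.68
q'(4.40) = 77.40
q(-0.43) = -1.53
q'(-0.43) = 0.12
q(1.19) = 19.66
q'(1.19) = 26.04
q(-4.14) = 108.14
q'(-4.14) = -59.24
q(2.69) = 76.72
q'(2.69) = 50.04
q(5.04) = 238.49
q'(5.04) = 87.64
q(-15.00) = 1695.00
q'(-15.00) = -233.00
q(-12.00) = 1068.00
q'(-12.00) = -185.00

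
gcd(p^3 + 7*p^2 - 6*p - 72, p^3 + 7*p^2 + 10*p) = 1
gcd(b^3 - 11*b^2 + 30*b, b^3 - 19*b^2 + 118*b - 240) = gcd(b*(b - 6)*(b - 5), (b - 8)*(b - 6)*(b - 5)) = b^2 - 11*b + 30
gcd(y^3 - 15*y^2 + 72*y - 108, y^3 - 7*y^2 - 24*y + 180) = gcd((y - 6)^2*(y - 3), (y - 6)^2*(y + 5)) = y^2 - 12*y + 36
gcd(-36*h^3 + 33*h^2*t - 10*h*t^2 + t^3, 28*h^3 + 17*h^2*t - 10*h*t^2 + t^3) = -4*h + t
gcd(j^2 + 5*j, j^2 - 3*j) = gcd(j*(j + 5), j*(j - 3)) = j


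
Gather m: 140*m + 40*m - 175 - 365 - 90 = 180*m - 630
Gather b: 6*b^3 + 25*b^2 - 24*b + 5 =6*b^3 + 25*b^2 - 24*b + 5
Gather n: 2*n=2*n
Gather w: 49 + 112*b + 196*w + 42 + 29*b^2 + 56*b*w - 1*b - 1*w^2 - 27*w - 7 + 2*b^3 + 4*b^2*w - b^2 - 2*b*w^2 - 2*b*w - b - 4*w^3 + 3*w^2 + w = 2*b^3 + 28*b^2 + 110*b - 4*w^3 + w^2*(2 - 2*b) + w*(4*b^2 + 54*b + 170) + 84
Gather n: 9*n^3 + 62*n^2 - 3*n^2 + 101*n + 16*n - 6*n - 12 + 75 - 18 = 9*n^3 + 59*n^2 + 111*n + 45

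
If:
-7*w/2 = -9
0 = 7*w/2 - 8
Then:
No Solution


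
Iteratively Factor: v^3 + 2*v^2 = (v)*(v^2 + 2*v) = v*(v + 2)*(v)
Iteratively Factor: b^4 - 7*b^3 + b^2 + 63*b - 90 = (b - 5)*(b^3 - 2*b^2 - 9*b + 18) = (b - 5)*(b - 2)*(b^2 - 9) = (b - 5)*(b - 2)*(b + 3)*(b - 3)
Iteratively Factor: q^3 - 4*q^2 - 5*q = (q)*(q^2 - 4*q - 5) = q*(q - 5)*(q + 1)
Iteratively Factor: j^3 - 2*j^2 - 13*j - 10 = (j + 2)*(j^2 - 4*j - 5) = (j + 1)*(j + 2)*(j - 5)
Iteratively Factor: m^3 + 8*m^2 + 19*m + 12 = (m + 3)*(m^2 + 5*m + 4) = (m + 3)*(m + 4)*(m + 1)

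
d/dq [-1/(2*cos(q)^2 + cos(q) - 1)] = -(4*cos(q) + 1)*sin(q)/(cos(q) + cos(2*q))^2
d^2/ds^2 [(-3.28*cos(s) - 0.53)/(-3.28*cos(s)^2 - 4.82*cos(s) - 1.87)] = (0.212661936604477*(1 - cos(s)^2)^2 - 0.258344871134327*cos(s)^5 + 1.21638497447212*cos(s)^3 + 0.897286030271056*cos(s)^2 - 0.564660340597423*cos(s) - 0.512851652791593)/(0.636893203883495*cos(s)^2 + 0.935922330097088*cos(s) + 0.363106796116505)^3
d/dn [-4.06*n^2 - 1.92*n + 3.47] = -8.12*n - 1.92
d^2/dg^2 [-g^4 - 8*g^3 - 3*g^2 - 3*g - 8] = -12*g^2 - 48*g - 6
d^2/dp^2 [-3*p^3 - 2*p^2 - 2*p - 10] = -18*p - 4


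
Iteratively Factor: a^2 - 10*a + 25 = (a - 5)*(a - 5)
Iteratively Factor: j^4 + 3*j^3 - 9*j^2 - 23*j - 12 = (j + 1)*(j^3 + 2*j^2 - 11*j - 12) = (j + 1)*(j + 4)*(j^2 - 2*j - 3) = (j + 1)^2*(j + 4)*(j - 3)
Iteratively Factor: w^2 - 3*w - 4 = (w + 1)*(w - 4)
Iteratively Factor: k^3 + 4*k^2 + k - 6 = (k + 2)*(k^2 + 2*k - 3) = (k - 1)*(k + 2)*(k + 3)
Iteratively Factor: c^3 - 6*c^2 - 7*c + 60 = (c - 4)*(c^2 - 2*c - 15) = (c - 4)*(c + 3)*(c - 5)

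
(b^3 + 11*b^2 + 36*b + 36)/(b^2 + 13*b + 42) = (b^2 + 5*b + 6)/(b + 7)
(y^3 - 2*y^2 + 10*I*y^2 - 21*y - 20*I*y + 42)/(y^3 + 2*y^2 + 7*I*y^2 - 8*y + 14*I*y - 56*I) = (y + 3*I)/(y + 4)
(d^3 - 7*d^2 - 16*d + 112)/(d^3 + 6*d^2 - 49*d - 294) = (d^2 - 16)/(d^2 + 13*d + 42)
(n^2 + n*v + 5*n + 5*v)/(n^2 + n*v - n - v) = (n + 5)/(n - 1)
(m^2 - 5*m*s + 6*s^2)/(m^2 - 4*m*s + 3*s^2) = (-m + 2*s)/(-m + s)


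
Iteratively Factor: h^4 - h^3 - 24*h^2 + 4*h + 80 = (h + 2)*(h^3 - 3*h^2 - 18*h + 40) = (h - 5)*(h + 2)*(h^2 + 2*h - 8) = (h - 5)*(h - 2)*(h + 2)*(h + 4)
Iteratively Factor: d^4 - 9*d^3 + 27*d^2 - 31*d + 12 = (d - 3)*(d^3 - 6*d^2 + 9*d - 4) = (d - 3)*(d - 1)*(d^2 - 5*d + 4) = (d - 3)*(d - 1)^2*(d - 4)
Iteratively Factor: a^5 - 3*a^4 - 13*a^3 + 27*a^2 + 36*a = (a - 4)*(a^4 + a^3 - 9*a^2 - 9*a) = (a - 4)*(a + 1)*(a^3 - 9*a) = (a - 4)*(a - 3)*(a + 1)*(a^2 + 3*a) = a*(a - 4)*(a - 3)*(a + 1)*(a + 3)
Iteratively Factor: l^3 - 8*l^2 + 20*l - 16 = (l - 4)*(l^2 - 4*l + 4) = (l - 4)*(l - 2)*(l - 2)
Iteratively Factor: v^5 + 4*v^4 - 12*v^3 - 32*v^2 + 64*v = (v - 2)*(v^4 + 6*v^3 - 32*v) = (v - 2)^2*(v^3 + 8*v^2 + 16*v) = v*(v - 2)^2*(v^2 + 8*v + 16) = v*(v - 2)^2*(v + 4)*(v + 4)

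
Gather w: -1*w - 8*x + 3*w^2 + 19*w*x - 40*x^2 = 3*w^2 + w*(19*x - 1) - 40*x^2 - 8*x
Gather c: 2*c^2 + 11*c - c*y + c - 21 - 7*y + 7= 2*c^2 + c*(12 - y) - 7*y - 14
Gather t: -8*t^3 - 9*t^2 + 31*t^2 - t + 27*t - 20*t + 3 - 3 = -8*t^3 + 22*t^2 + 6*t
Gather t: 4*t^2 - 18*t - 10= 4*t^2 - 18*t - 10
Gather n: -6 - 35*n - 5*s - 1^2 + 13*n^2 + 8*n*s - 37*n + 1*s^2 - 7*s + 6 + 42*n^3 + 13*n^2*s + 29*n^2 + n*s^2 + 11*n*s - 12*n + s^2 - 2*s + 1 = 42*n^3 + n^2*(13*s + 42) + n*(s^2 + 19*s - 84) + 2*s^2 - 14*s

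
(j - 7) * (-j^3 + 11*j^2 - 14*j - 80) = -j^4 + 18*j^3 - 91*j^2 + 18*j + 560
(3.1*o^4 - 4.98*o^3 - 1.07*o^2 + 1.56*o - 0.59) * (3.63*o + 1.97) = 11.253*o^5 - 11.9704*o^4 - 13.6947*o^3 + 3.5549*o^2 + 0.9315*o - 1.1623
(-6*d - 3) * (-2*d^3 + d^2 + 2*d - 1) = 12*d^4 - 15*d^2 + 3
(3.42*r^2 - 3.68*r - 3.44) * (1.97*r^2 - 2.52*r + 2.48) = 6.7374*r^4 - 15.868*r^3 + 10.9784*r^2 - 0.457600000000001*r - 8.5312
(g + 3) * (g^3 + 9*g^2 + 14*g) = g^4 + 12*g^3 + 41*g^2 + 42*g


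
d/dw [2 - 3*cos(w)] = 3*sin(w)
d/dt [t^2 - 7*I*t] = 2*t - 7*I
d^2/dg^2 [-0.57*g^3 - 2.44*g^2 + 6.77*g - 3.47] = -3.42*g - 4.88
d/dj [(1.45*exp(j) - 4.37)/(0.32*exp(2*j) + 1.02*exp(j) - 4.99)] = (-0.464*exp(2*j) + 2.7968*exp(j) - 2.7781)*exp(j)/(0.1024*exp(4*j) + 0.6528*exp(3*j) - 2.1532*exp(2*j) - 10.1796*exp(j) + 24.9001)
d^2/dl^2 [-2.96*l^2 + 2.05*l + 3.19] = -5.92000000000000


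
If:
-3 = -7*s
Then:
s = 3/7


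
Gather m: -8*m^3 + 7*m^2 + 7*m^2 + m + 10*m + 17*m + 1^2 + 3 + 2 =-8*m^3 + 14*m^2 + 28*m + 6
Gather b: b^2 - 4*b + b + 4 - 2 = b^2 - 3*b + 2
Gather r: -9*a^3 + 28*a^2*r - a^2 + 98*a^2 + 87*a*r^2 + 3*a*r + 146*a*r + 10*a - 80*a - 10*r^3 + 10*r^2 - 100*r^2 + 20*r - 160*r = -9*a^3 + 97*a^2 - 70*a - 10*r^3 + r^2*(87*a - 90) + r*(28*a^2 + 149*a - 140)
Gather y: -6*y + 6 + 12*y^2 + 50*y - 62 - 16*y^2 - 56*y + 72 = -4*y^2 - 12*y + 16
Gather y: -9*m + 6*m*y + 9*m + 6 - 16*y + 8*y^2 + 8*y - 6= 8*y^2 + y*(6*m - 8)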